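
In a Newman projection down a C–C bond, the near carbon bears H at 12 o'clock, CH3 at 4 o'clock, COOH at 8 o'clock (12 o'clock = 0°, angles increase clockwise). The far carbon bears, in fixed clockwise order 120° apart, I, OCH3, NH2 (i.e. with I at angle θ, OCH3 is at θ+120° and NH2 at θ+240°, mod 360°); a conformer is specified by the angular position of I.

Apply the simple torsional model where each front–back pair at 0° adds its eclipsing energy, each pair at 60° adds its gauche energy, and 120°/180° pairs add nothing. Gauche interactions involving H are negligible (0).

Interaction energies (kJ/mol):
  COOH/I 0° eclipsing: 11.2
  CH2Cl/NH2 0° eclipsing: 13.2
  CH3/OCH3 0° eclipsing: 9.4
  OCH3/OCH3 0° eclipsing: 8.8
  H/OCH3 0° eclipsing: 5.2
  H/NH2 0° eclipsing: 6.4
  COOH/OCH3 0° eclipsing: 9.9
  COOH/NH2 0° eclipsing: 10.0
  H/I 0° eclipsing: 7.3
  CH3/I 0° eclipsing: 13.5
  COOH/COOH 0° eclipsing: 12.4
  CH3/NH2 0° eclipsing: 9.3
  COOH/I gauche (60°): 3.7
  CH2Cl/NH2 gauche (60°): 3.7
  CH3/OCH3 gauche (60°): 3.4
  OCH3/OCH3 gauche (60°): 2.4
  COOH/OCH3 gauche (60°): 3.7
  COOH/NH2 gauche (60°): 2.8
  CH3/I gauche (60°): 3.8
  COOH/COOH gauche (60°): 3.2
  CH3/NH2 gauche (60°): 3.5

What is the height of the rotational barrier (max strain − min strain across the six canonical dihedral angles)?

16.4 kJ/mol

I at 0° (eclipsed): H–I eclipsed, CH3–OCH3 eclipsed, COOH–NH2 eclipsed; 7.3 + 9.4 + 10.0 = 26.7 kJ/mol.
I at 60° (staggered): CH3–I gauche, CH3–OCH3 gauche, COOH–OCH3 gauche, COOH–NH2 gauche; 3.8 + 3.4 + 3.7 + 2.8 = 13.7 kJ/mol.
I at 120° (eclipsed): H–NH2 eclipsed, CH3–I eclipsed, COOH–OCH3 eclipsed; 6.4 + 13.5 + 9.9 = 29.8 kJ/mol.
I at 180° (staggered): CH3–I gauche, CH3–NH2 gauche, COOH–I gauche, COOH–OCH3 gauche; 3.8 + 3.5 + 3.7 + 3.7 = 14.7 kJ/mol.
I at 240° (eclipsed): H–OCH3 eclipsed, CH3–NH2 eclipsed, COOH–I eclipsed; 5.2 + 9.3 + 11.2 = 25.7 kJ/mol.
I at 300° (staggered): CH3–OCH3 gauche, CH3–NH2 gauche, COOH–I gauche, COOH–NH2 gauche; 3.4 + 3.5 + 3.7 + 2.8 = 13.4 kJ/mol.
Max at 120° (29.8 kJ/mol), min at 300° (13.4 kJ/mol); barrier = 16.4 kJ/mol.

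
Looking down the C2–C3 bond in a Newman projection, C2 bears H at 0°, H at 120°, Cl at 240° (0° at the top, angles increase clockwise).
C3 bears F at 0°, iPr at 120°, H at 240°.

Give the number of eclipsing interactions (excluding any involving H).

Every eclipsing pair involves H, so the count is 0.

0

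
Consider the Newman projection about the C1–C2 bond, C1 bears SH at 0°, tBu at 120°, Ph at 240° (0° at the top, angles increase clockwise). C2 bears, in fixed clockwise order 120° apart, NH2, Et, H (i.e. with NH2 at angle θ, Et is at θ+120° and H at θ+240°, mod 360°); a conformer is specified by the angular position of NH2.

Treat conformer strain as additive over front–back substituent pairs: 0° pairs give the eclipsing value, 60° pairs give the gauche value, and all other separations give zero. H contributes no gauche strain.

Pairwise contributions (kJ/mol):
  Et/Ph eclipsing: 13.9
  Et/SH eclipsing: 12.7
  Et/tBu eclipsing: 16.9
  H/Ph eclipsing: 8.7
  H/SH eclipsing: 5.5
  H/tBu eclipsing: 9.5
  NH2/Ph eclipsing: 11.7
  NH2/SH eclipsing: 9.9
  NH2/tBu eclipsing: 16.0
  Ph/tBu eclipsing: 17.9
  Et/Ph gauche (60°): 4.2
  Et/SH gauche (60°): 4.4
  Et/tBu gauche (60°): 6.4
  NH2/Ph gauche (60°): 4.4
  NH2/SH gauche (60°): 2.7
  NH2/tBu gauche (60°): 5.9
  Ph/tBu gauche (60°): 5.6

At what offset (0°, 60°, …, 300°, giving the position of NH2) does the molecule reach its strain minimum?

300°

NH2 at 0° (eclipsed): SH(0°)/NH2(0°) eclipsed 9.9; tBu(120°)/Et(120°) eclipsed 16.9; Ph(240°)/H(240°) eclipsed 8.7 → 35.5 kJ/mol.
NH2 at 60° (staggered): SH(0°)/NH2(60°) gauche 2.7; tBu(120°)/NH2(60°) gauche 5.9; tBu(120°)/Et(180°) gauche 6.4; Ph(240°)/Et(180°) gauche 4.2 → 19.2 kJ/mol.
NH2 at 120° (eclipsed): SH(0°)/H(0°) eclipsed 5.5; tBu(120°)/NH2(120°) eclipsed 16.0; Ph(240°)/Et(240°) eclipsed 13.9 → 35.4 kJ/mol.
NH2 at 180° (staggered): SH(0°)/Et(300°) gauche 4.4; tBu(120°)/NH2(180°) gauche 5.9; Ph(240°)/NH2(180°) gauche 4.4; Ph(240°)/Et(300°) gauche 4.2 → 18.9 kJ/mol.
NH2 at 240° (eclipsed): SH(0°)/Et(0°) eclipsed 12.7; tBu(120°)/H(120°) eclipsed 9.5; Ph(240°)/NH2(240°) eclipsed 11.7 → 33.9 kJ/mol.
NH2 at 300° (staggered): SH(0°)/NH2(300°) gauche 2.7; SH(0°)/Et(60°) gauche 4.4; tBu(120°)/Et(60°) gauche 6.4; Ph(240°)/NH2(300°) gauche 4.4 → 17.9 kJ/mol.
The minimum (17.9 kJ/mol) occurs with NH2 at 300°.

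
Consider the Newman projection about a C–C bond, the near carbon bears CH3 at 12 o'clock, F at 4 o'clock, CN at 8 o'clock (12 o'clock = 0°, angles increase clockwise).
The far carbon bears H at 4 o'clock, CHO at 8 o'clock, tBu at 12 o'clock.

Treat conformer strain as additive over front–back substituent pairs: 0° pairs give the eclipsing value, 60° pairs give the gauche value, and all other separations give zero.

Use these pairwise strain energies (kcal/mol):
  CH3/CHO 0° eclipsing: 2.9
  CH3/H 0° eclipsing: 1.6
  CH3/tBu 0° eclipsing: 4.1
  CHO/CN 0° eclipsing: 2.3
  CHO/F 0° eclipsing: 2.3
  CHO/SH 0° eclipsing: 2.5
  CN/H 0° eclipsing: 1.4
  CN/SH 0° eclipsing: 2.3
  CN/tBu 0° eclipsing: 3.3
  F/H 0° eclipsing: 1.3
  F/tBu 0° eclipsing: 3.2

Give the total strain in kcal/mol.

This conformer (eclipsed): CH3–tBu eclipsed, F–H eclipsed, CN–CHO eclipsed; 4.1 + 1.3 + 2.3 = 7.7 kcal/mol.

7.7 kcal/mol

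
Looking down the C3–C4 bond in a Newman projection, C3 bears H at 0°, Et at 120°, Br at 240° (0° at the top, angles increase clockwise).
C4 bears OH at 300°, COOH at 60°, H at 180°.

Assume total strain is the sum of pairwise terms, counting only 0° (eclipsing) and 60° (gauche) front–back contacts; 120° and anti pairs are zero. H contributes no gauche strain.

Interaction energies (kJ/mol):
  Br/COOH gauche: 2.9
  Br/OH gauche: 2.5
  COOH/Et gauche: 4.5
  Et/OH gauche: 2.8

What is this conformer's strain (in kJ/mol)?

7.0 kJ/mol

This conformer is staggered. Et at 120° is gauche with COOH at 60° (4.5); Br at 240° is gauche with OH at 300° (2.5). Total 7.0 kJ/mol.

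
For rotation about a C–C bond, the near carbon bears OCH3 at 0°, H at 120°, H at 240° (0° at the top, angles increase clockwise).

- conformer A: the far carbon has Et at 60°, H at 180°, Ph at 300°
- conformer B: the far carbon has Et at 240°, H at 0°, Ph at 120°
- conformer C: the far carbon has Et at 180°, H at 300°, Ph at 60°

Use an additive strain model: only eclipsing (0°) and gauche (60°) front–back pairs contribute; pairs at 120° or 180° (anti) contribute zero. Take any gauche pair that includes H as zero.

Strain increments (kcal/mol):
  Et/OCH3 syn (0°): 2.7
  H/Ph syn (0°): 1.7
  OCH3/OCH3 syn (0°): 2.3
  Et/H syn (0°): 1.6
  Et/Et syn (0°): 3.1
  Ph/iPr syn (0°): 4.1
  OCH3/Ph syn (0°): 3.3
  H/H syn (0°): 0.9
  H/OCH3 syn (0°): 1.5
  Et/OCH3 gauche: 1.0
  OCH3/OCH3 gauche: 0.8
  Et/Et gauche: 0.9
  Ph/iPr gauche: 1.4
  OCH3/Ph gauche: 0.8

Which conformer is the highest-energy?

A (staggered): OCH3(0°)/Et(60°) gauche 1.0; OCH3(0°)/Ph(300°) gauche 0.8 → 1.8 kcal/mol.
B (eclipsed): OCH3(0°)/H(0°) eclipsed 1.5; H(120°)/Ph(120°) eclipsed 1.7; H(240°)/Et(240°) eclipsed 1.6 → 4.8 kcal/mol.
C (staggered): OCH3(0°)/Ph(60°) gauche 0.8 → 0.8 kcal/mol.
B has the highest total (4.8 kcal/mol).

B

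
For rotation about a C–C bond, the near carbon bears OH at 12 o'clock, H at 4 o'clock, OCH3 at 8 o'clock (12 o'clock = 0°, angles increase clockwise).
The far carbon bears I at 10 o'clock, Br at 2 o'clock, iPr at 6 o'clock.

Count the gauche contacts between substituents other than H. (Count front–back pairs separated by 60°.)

4

Non-H gauche pairs: OH(0°)/I(300°); OH(0°)/Br(60°); OCH3(240°)/I(300°); OCH3(240°)/iPr(180°) — 4 interactions.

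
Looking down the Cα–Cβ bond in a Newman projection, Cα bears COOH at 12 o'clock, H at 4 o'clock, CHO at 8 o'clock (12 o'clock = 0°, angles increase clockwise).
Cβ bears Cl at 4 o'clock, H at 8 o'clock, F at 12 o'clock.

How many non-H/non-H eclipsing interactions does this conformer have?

1

Non-H eclipsing pairs: COOH(0°)/F(0°) — 1 interaction.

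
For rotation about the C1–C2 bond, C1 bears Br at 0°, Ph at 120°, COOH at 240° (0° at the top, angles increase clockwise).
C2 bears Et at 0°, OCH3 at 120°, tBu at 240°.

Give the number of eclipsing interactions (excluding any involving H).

Non-H eclipsing pairs: Br(0°)/Et(0°); Ph(120°)/OCH3(120°); COOH(240°)/tBu(240°) — 3 interactions.

3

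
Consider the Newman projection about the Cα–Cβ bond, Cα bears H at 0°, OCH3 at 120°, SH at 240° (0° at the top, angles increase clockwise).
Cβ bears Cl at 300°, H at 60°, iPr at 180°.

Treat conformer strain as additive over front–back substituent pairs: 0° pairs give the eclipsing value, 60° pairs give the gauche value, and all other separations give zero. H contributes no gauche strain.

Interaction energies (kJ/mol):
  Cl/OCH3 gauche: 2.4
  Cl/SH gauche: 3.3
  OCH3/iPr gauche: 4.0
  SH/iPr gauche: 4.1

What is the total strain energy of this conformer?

11.4 kJ/mol

This conformer (staggered): OCH3–iPr gauche, SH–Cl gauche, SH–iPr gauche; 4.0 + 3.3 + 4.1 = 11.4 kJ/mol.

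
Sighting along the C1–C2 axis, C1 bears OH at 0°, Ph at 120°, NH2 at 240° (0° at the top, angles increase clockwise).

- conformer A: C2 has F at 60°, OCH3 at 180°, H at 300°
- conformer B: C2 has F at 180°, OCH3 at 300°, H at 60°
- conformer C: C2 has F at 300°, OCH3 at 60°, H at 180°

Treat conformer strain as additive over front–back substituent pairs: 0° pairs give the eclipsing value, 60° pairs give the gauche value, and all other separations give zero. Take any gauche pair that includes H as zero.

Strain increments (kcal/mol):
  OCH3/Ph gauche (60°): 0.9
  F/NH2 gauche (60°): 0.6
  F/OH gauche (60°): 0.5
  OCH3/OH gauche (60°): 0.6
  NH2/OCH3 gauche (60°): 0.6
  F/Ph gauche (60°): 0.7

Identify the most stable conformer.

A is staggered. OH at 0° is gauche with F at 60° (0.5); Ph at 120° is gauche with F at 60° (0.7); Ph at 120° is gauche with OCH3 at 180° (0.9); NH2 at 240° is gauche with OCH3 at 180° (0.6). Total 2.7 kcal/mol.
B is staggered. OH at 0° is gauche with OCH3 at 300° (0.6); Ph at 120° is gauche with F at 180° (0.7); NH2 at 240° is gauche with F at 180° (0.6); NH2 at 240° is gauche with OCH3 at 300° (0.6). Total 2.5 kcal/mol.
C is staggered. OH at 0° is gauche with F at 300° (0.5); OH at 0° is gauche with OCH3 at 60° (0.6); Ph at 120° is gauche with OCH3 at 60° (0.9); NH2 at 240° is gauche with F at 300° (0.6). Total 2.6 kcal/mol.
B has the lowest total (2.5 kcal/mol).

B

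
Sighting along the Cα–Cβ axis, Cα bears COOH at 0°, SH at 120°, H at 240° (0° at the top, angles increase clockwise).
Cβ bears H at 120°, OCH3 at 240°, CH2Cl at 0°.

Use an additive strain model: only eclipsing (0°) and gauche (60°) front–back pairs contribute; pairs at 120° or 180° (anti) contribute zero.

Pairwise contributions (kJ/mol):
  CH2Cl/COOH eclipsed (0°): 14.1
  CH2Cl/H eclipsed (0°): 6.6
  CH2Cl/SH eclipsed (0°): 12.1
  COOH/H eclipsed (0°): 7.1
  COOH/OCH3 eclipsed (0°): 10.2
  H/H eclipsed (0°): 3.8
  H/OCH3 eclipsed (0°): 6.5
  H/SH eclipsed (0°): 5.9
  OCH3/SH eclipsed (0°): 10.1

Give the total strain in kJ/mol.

This conformer (eclipsed): COOH–CH2Cl eclipsed, SH–H eclipsed, H–OCH3 eclipsed; 14.1 + 5.9 + 6.5 = 26.5 kJ/mol.

26.5 kJ/mol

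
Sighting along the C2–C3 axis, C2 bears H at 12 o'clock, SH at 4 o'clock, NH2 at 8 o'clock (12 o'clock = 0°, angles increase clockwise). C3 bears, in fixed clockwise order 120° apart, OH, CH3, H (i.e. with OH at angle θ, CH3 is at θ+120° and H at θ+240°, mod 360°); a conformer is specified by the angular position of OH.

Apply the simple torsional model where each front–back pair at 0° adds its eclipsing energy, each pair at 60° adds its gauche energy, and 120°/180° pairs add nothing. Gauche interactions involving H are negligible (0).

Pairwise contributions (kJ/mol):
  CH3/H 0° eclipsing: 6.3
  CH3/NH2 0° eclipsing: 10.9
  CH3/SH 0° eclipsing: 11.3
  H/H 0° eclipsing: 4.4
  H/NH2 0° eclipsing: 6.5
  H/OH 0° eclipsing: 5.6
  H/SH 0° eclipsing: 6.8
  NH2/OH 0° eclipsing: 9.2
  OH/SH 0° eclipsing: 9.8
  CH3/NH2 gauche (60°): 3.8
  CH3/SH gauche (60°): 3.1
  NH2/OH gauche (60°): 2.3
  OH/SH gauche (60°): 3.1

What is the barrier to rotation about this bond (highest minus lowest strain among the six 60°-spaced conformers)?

19.7 kJ/mol

OH at 0° is eclipsed. H at 0° is eclipsed with OH at 0° (5.6); SH at 120° is eclipsed with CH3 at 120° (11.3); NH2 at 240° is eclipsed with H at 240° (6.5). Total 23.4 kJ/mol.
OH at 60° is staggered. SH at 120° is gauche with OH at 60° (3.1); SH at 120° is gauche with CH3 at 180° (3.1); NH2 at 240° is gauche with CH3 at 180° (3.8). Total 10.0 kJ/mol.
OH at 120° is eclipsed. H at 0° is eclipsed with H at 0° (4.4); SH at 120° is eclipsed with OH at 120° (9.8); NH2 at 240° is eclipsed with CH3 at 240° (10.9). Total 25.1 kJ/mol.
OH at 180° is staggered. SH at 120° is gauche with OH at 180° (3.1); NH2 at 240° is gauche with OH at 180° (2.3); NH2 at 240° is gauche with CH3 at 300° (3.8). Total 9.2 kJ/mol.
OH at 240° is eclipsed. H at 0° is eclipsed with CH3 at 0° (6.3); SH at 120° is eclipsed with H at 120° (6.8); NH2 at 240° is eclipsed with OH at 240° (9.2). Total 22.3 kJ/mol.
OH at 300° is staggered. SH at 120° is gauche with CH3 at 60° (3.1); NH2 at 240° is gauche with OH at 300° (2.3). Total 5.4 kJ/mol.
Max at 120° (25.1 kJ/mol), min at 300° (5.4 kJ/mol); barrier = 19.7 kJ/mol.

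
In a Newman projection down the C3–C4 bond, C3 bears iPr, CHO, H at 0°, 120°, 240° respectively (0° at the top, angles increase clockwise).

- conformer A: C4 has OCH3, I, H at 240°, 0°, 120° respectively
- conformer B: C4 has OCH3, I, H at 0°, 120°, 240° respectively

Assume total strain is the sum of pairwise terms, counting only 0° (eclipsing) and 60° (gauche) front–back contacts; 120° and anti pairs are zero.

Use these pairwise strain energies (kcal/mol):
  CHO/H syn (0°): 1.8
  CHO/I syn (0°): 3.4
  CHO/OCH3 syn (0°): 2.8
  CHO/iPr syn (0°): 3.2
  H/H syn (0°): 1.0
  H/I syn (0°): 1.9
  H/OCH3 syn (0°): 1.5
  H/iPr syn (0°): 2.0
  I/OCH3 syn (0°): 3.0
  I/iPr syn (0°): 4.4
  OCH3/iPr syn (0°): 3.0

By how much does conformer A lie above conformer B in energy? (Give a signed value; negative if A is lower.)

+0.3 kcal/mol

A (eclipsed): iPr–I eclipsed, CHO–H eclipsed, H–OCH3 eclipsed; 4.4 + 1.8 + 1.5 = 7.7 kcal/mol.
B (eclipsed): iPr–OCH3 eclipsed, CHO–I eclipsed, H–H eclipsed; 3.0 + 3.4 + 1.0 = 7.4 kcal/mol.
E(A) − E(B) = 7.7 − 7.4 = +0.3 kcal/mol.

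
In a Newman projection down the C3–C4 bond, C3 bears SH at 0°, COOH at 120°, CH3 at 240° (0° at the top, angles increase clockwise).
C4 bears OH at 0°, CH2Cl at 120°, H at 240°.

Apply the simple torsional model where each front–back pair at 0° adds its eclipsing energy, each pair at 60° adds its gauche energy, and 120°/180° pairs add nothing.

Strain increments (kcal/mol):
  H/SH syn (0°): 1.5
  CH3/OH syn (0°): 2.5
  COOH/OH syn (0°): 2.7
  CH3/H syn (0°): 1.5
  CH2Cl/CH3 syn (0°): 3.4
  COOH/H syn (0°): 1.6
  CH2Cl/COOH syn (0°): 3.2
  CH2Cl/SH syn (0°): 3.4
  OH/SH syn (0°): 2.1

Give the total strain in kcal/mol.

This conformer is eclipsed. SH at 0° is eclipsed with OH at 0° (2.1); COOH at 120° is eclipsed with CH2Cl at 120° (3.2); CH3 at 240° is eclipsed with H at 240° (1.5). Total 6.8 kcal/mol.

6.8 kcal/mol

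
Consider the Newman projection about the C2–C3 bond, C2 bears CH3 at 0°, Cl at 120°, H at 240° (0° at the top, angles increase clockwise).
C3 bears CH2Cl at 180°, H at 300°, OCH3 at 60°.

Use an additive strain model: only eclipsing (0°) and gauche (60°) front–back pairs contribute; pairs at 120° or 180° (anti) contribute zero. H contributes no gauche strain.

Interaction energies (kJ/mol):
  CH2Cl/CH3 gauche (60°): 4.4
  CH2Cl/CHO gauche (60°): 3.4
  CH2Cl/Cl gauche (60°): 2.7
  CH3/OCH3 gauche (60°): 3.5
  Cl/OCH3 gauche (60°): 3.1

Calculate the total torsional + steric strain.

9.3 kJ/mol

This conformer (staggered): CH3(0°)/OCH3(60°) gauche 3.5; Cl(120°)/CH2Cl(180°) gauche 2.7; Cl(120°)/OCH3(60°) gauche 3.1 → 9.3 kJ/mol.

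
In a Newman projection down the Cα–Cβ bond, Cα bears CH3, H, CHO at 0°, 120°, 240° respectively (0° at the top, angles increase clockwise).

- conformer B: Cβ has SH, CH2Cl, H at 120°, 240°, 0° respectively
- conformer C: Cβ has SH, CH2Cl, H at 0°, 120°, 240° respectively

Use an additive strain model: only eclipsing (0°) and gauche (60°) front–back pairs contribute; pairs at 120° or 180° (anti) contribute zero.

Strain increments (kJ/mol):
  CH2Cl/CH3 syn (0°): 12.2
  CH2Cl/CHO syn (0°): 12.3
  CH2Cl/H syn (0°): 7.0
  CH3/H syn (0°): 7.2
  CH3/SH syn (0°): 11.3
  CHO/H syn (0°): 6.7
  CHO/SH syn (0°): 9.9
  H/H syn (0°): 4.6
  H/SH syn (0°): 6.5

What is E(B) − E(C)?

B (eclipsed): CH3(0°)/H(0°) eclipsed 7.2; H(120°)/SH(120°) eclipsed 6.5; CHO(240°)/CH2Cl(240°) eclipsed 12.3 → 26.0 kJ/mol.
C (eclipsed): CH3(0°)/SH(0°) eclipsed 11.3; H(120°)/CH2Cl(120°) eclipsed 7.0; CHO(240°)/H(240°) eclipsed 6.7 → 25.0 kJ/mol.
E(B) − E(C) = 26.0 − 25.0 = +1.0 kJ/mol.

+1.0 kJ/mol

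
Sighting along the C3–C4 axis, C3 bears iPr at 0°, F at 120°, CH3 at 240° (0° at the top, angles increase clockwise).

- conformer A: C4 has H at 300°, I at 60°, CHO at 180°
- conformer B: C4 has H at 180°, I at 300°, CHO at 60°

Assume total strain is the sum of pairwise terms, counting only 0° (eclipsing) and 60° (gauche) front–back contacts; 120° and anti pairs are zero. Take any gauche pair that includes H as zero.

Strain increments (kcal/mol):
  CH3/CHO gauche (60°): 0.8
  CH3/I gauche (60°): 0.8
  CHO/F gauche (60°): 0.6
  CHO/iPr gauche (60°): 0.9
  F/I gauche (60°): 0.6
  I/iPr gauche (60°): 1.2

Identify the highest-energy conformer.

B

A is staggered. iPr at 0° is gauche with I at 60° (1.2); F at 120° is gauche with I at 60° (0.6); F at 120° is gauche with CHO at 180° (0.6); CH3 at 240° is gauche with CHO at 180° (0.8). Total 3.2 kcal/mol.
B is staggered. iPr at 0° is gauche with I at 300° (1.2); iPr at 0° is gauche with CHO at 60° (0.9); F at 120° is gauche with CHO at 60° (0.6); CH3 at 240° is gauche with I at 300° (0.8). Total 3.5 kcal/mol.
B has the highest total (3.5 kcal/mol).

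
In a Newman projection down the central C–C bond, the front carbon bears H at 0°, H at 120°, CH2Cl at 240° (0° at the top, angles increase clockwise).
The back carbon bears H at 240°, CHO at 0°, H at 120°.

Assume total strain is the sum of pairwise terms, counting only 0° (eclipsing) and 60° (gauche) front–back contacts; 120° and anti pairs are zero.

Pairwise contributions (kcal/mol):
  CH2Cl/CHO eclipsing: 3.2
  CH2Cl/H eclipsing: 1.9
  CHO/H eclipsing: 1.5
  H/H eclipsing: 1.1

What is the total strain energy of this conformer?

4.5 kcal/mol

This conformer (eclipsed): H–CHO eclipsed, H–H eclipsed, CH2Cl–H eclipsed; 1.5 + 1.1 + 1.9 = 4.5 kcal/mol.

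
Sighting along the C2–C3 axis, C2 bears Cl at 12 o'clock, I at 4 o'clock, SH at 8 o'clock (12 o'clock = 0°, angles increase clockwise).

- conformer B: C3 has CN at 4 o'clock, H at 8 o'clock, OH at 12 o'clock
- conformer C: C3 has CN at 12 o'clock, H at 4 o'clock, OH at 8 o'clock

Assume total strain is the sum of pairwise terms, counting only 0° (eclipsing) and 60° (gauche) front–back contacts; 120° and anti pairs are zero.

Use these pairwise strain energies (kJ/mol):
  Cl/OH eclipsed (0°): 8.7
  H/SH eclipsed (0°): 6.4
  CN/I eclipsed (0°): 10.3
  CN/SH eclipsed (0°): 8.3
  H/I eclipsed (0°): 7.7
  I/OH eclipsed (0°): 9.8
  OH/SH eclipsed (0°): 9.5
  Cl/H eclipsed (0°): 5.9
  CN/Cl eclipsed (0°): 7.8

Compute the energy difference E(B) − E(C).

B (eclipsed): Cl–OH eclipsed, I–CN eclipsed, SH–H eclipsed; 8.7 + 10.3 + 6.4 = 25.4 kJ/mol.
C (eclipsed): Cl–CN eclipsed, I–H eclipsed, SH–OH eclipsed; 7.8 + 7.7 + 9.5 = 25.0 kJ/mol.
E(B) − E(C) = 25.4 − 25.0 = +0.4 kJ/mol.

+0.4 kJ/mol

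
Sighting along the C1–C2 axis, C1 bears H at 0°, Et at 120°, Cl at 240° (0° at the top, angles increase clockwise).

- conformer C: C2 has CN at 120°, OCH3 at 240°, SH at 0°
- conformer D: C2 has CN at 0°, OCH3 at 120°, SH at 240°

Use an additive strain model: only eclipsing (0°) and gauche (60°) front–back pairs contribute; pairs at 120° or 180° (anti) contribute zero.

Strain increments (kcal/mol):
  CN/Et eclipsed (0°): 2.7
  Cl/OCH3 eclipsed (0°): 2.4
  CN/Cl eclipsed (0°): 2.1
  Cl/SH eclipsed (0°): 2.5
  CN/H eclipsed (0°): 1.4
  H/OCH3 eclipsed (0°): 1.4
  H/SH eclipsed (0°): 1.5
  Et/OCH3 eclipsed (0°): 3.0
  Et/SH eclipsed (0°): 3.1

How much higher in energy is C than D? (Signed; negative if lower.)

C (eclipsed): H–SH eclipsed, Et–CN eclipsed, Cl–OCH3 eclipsed; 1.5 + 2.7 + 2.4 = 6.6 kcal/mol.
D (eclipsed): H–CN eclipsed, Et–OCH3 eclipsed, Cl–SH eclipsed; 1.4 + 3.0 + 2.5 = 6.9 kcal/mol.
E(C) − E(D) = 6.6 − 6.9 = -0.3 kcal/mol.

-0.3 kcal/mol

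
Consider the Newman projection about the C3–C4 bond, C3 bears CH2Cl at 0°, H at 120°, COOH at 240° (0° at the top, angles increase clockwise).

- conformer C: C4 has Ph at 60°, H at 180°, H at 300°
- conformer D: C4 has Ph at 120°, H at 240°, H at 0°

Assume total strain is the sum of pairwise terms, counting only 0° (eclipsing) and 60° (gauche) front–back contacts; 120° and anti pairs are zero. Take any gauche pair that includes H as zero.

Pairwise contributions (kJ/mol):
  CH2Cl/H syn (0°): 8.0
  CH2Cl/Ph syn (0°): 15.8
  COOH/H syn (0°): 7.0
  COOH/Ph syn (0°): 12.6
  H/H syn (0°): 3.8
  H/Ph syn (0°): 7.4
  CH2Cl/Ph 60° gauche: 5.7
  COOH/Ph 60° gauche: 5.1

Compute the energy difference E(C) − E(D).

-16.7 kJ/mol

C (staggered): CH2Cl(0°)/Ph(60°) gauche 5.7 → 5.7 kJ/mol.
D (eclipsed): CH2Cl(0°)/H(0°) eclipsed 8.0; H(120°)/Ph(120°) eclipsed 7.4; COOH(240°)/H(240°) eclipsed 7.0 → 22.4 kJ/mol.
E(C) − E(D) = 5.7 − 22.4 = -16.7 kJ/mol.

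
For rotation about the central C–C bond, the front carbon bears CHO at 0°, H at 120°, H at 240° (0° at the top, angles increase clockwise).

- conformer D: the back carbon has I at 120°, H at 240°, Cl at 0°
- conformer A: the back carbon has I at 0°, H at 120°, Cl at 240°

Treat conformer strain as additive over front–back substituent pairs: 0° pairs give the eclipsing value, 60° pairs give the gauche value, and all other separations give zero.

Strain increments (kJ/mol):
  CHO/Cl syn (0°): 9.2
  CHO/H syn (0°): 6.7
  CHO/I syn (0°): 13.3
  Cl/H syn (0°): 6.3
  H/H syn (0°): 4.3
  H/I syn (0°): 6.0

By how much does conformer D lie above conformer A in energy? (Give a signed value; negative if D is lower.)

D (eclipsed): CHO(0°)/Cl(0°) eclipsed 9.2; H(120°)/I(120°) eclipsed 6.0; H(240°)/H(240°) eclipsed 4.3 → 19.5 kJ/mol.
A (eclipsed): CHO(0°)/I(0°) eclipsed 13.3; H(120°)/H(120°) eclipsed 4.3; H(240°)/Cl(240°) eclipsed 6.3 → 23.9 kJ/mol.
E(D) − E(A) = 19.5 − 23.9 = -4.4 kJ/mol.

-4.4 kJ/mol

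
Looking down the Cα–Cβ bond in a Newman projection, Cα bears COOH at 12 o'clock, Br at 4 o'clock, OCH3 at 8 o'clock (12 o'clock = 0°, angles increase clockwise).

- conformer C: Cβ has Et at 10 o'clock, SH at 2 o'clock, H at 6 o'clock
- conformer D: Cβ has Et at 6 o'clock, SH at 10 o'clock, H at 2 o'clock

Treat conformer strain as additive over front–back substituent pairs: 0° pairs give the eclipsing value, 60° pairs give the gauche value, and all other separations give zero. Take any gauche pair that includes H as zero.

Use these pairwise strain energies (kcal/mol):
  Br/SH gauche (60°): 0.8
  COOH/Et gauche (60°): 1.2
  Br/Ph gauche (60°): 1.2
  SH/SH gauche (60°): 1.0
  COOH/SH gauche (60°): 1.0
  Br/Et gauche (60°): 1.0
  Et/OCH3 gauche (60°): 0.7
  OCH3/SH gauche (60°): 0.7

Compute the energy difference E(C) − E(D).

C is staggered. COOH at 0° is gauche with Et at 300° (1.2); COOH at 0° is gauche with SH at 60° (1.0); Br at 120° is gauche with SH at 60° (0.8); OCH3 at 240° is gauche with Et at 300° (0.7). Total 3.7 kcal/mol.
D is staggered. COOH at 0° is gauche with SH at 300° (1.0); Br at 120° is gauche with Et at 180° (1.0); OCH3 at 240° is gauche with Et at 180° (0.7); OCH3 at 240° is gauche with SH at 300° (0.7). Total 3.4 kcal/mol.
E(C) − E(D) = 3.7 − 3.4 = +0.3 kcal/mol.

+0.3 kcal/mol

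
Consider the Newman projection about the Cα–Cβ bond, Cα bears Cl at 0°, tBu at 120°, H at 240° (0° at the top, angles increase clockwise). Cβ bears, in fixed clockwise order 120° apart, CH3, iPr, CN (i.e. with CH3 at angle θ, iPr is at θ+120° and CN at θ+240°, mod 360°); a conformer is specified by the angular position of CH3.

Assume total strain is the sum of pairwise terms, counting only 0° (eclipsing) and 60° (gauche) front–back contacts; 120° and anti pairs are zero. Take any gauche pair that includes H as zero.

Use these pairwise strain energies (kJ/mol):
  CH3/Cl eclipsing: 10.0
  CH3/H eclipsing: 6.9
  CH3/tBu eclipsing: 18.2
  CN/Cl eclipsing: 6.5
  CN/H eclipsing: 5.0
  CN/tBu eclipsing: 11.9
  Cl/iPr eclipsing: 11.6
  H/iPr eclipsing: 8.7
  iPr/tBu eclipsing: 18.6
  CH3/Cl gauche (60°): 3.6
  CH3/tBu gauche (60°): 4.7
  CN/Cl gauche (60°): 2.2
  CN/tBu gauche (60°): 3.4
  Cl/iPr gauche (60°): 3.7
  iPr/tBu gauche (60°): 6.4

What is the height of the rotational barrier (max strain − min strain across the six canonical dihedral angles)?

19.6 kJ/mol

CH3 at 0° (eclipsed): Cl(0°)/CH3(0°) eclipsed 10.0; tBu(120°)/iPr(120°) eclipsed 18.6; H(240°)/CN(240°) eclipsed 5.0 → 33.6 kJ/mol.
CH3 at 60° (staggered): Cl(0°)/CH3(60°) gauche 3.6; Cl(0°)/CN(300°) gauche 2.2; tBu(120°)/CH3(60°) gauche 4.7; tBu(120°)/iPr(180°) gauche 6.4 → 16.9 kJ/mol.
CH3 at 120° (eclipsed): Cl(0°)/CN(0°) eclipsed 6.5; tBu(120°)/CH3(120°) eclipsed 18.2; H(240°)/iPr(240°) eclipsed 8.7 → 33.4 kJ/mol.
CH3 at 180° (staggered): Cl(0°)/iPr(300°) gauche 3.7; Cl(0°)/CN(60°) gauche 2.2; tBu(120°)/CH3(180°) gauche 4.7; tBu(120°)/CN(60°) gauche 3.4 → 14.0 kJ/mol.
CH3 at 240° (eclipsed): Cl(0°)/iPr(0°) eclipsed 11.6; tBu(120°)/CN(120°) eclipsed 11.9; H(240°)/CH3(240°) eclipsed 6.9 → 30.4 kJ/mol.
CH3 at 300° (staggered): Cl(0°)/CH3(300°) gauche 3.6; Cl(0°)/iPr(60°) gauche 3.7; tBu(120°)/iPr(60°) gauche 6.4; tBu(120°)/CN(180°) gauche 3.4 → 17.1 kJ/mol.
Max at 0° (33.6 kJ/mol), min at 180° (14.0 kJ/mol); barrier = 19.6 kJ/mol.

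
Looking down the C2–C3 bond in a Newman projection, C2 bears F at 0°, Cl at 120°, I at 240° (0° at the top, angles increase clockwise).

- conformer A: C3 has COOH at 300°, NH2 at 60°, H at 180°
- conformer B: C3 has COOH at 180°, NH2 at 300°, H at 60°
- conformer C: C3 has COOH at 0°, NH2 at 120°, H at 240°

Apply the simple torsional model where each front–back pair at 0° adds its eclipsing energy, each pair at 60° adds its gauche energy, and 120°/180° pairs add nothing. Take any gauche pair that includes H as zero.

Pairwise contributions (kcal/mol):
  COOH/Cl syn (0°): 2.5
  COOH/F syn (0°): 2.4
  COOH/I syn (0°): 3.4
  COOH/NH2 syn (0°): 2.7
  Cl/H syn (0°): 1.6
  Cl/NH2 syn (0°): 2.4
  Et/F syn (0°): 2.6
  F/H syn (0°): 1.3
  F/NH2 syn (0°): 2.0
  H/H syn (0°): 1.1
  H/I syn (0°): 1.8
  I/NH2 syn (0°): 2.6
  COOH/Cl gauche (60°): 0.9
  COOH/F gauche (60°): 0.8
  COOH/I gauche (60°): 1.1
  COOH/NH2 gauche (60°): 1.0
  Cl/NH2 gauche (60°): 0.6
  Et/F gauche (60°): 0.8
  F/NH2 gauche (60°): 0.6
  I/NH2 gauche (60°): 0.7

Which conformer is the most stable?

A

A (staggered): F(0°)/COOH(300°) gauche 0.8; F(0°)/NH2(60°) gauche 0.6; Cl(120°)/NH2(60°) gauche 0.6; I(240°)/COOH(300°) gauche 1.1 → 3.1 kcal/mol.
B (staggered): F(0°)/NH2(300°) gauche 0.6; Cl(120°)/COOH(180°) gauche 0.9; I(240°)/COOH(180°) gauche 1.1; I(240°)/NH2(300°) gauche 0.7 → 3.3 kcal/mol.
C (eclipsed): F(0°)/COOH(0°) eclipsed 2.4; Cl(120°)/NH2(120°) eclipsed 2.4; I(240°)/H(240°) eclipsed 1.8 → 6.6 kcal/mol.
A has the lowest total (3.1 kcal/mol).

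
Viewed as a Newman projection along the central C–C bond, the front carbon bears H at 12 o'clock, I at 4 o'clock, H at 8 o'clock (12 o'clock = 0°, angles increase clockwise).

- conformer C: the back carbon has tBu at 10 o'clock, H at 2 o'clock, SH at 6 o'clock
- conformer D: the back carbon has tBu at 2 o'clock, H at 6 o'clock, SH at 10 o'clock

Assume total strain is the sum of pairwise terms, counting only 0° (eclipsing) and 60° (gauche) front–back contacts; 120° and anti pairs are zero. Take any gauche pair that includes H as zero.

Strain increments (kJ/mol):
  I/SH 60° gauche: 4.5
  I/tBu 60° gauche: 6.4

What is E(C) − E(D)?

-1.9 kJ/mol

C is staggered. I at 120° is gauche with SH at 180° (4.5). Total 4.5 kJ/mol.
D is staggered. I at 120° is gauche with tBu at 60° (6.4). Total 6.4 kJ/mol.
E(C) − E(D) = 4.5 − 6.4 = -1.9 kJ/mol.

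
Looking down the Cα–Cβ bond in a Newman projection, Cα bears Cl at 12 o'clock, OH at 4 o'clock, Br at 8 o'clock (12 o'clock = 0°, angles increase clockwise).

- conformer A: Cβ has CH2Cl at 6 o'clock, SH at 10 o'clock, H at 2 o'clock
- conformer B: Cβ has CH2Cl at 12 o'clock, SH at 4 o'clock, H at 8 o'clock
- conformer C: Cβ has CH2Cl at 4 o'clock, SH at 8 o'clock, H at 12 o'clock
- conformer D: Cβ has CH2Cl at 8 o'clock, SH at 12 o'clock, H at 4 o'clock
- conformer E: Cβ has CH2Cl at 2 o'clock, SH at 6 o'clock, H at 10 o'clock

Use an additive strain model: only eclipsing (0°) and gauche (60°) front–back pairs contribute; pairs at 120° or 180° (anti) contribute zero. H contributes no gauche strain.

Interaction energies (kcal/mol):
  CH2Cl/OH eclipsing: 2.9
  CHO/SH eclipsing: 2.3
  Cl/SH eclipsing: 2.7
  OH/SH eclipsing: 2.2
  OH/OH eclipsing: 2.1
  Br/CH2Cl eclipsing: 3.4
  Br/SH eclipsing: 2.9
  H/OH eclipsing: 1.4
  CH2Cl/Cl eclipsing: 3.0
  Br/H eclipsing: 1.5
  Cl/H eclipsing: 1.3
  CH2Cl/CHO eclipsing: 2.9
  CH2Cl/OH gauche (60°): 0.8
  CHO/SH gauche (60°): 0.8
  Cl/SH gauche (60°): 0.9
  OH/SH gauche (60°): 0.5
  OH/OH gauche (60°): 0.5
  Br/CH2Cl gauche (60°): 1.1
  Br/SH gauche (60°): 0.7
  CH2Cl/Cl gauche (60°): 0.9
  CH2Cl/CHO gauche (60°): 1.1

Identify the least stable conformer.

A (staggered): Cl(0°)/SH(300°) gauche 0.9; OH(120°)/CH2Cl(180°) gauche 0.8; Br(240°)/CH2Cl(180°) gauche 1.1; Br(240°)/SH(300°) gauche 0.7 → 3.5 kcal/mol.
B (eclipsed): Cl(0°)/CH2Cl(0°) eclipsed 3.0; OH(120°)/SH(120°) eclipsed 2.2; Br(240°)/H(240°) eclipsed 1.5 → 6.7 kcal/mol.
C (eclipsed): Cl(0°)/H(0°) eclipsed 1.3; OH(120°)/CH2Cl(120°) eclipsed 2.9; Br(240°)/SH(240°) eclipsed 2.9 → 7.1 kcal/mol.
D (eclipsed): Cl(0°)/SH(0°) eclipsed 2.7; OH(120°)/H(120°) eclipsed 1.4; Br(240°)/CH2Cl(240°) eclipsed 3.4 → 7.5 kcal/mol.
E (staggered): Cl(0°)/CH2Cl(60°) gauche 0.9; OH(120°)/CH2Cl(60°) gauche 0.8; OH(120°)/SH(180°) gauche 0.5; Br(240°)/SH(180°) gauche 0.7 → 2.9 kcal/mol.
D has the highest total (7.5 kcal/mol).

D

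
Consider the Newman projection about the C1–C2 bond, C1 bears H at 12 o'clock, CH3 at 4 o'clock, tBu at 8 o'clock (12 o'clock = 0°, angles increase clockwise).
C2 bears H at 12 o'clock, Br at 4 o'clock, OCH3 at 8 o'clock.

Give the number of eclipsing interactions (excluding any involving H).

2

Non-H eclipsing pairs: CH3(120°)/Br(120°); tBu(240°)/OCH3(240°) — 2 interactions.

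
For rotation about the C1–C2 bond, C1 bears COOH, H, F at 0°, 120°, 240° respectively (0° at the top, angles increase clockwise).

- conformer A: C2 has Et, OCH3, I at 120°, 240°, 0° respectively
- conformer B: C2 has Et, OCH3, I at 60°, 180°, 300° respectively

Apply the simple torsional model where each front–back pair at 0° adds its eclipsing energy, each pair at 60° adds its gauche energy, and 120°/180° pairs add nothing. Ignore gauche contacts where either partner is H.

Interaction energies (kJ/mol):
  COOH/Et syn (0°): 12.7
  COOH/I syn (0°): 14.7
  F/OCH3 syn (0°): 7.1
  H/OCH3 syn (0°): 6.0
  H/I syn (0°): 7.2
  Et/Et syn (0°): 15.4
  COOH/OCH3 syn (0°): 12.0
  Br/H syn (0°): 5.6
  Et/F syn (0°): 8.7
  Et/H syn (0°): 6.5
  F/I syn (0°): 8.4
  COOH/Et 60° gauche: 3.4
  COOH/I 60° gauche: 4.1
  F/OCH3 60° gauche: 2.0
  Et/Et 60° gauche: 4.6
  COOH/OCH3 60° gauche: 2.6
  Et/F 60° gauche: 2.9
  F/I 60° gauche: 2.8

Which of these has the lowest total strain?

A (eclipsed): COOH–I eclipsed, H–Et eclipsed, F–OCH3 eclipsed; 14.7 + 6.5 + 7.1 = 28.3 kJ/mol.
B (staggered): COOH–Et gauche, COOH–I gauche, F–OCH3 gauche, F–I gauche; 3.4 + 4.1 + 2.0 + 2.8 = 12.3 kJ/mol.
B has the lowest total (12.3 kJ/mol).

B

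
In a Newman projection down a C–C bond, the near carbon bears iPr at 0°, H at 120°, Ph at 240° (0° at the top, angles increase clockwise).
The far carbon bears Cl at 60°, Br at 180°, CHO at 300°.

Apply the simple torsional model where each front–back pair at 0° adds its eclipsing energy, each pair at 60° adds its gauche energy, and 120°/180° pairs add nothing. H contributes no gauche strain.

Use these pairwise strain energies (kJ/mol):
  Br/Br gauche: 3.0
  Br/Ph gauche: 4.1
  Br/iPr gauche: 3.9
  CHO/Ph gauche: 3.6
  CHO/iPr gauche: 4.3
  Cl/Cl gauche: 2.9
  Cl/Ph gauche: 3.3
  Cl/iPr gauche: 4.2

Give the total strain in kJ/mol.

This conformer (staggered): iPr(0°)/Cl(60°) gauche 4.2; iPr(0°)/CHO(300°) gauche 4.3; Ph(240°)/Br(180°) gauche 4.1; Ph(240°)/CHO(300°) gauche 3.6 → 16.2 kJ/mol.

16.2 kJ/mol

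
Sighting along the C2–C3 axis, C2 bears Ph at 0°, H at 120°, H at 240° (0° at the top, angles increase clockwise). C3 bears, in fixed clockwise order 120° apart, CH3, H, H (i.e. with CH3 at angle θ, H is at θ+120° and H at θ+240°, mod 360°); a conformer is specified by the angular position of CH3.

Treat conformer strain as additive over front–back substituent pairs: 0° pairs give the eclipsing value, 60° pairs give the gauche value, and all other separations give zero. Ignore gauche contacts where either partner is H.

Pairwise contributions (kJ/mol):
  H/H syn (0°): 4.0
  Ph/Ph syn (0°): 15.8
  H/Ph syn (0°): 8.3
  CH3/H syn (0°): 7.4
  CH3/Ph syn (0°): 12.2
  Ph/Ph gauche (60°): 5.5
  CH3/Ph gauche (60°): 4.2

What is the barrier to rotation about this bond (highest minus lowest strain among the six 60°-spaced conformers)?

CH3 at 0° (eclipsed): Ph–CH3 eclipsed, H–H eclipsed, H–H eclipsed; 12.2 + 4.0 + 4.0 = 20.2 kJ/mol.
CH3 at 60° (staggered): Ph–CH3 gauche; 4.2 = 4.2 kJ/mol.
CH3 at 120° (eclipsed): Ph–H eclipsed, H–CH3 eclipsed, H–H eclipsed; 8.3 + 7.4 + 4.0 = 19.7 kJ/mol.
CH3 at 180° (staggered): no non-H gauche contacts → 0.0 kJ/mol.
CH3 at 240° (eclipsed): Ph–H eclipsed, H–H eclipsed, H–CH3 eclipsed; 8.3 + 4.0 + 7.4 = 19.7 kJ/mol.
CH3 at 300° (staggered): Ph–CH3 gauche; 4.2 = 4.2 kJ/mol.
Max at 0° (20.2 kJ/mol), min at 180° (0.0 kJ/mol); barrier = 20.2 kJ/mol.

20.2 kJ/mol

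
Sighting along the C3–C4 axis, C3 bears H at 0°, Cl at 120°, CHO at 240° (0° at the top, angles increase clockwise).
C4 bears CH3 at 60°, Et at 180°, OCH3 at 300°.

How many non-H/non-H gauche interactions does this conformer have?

4

Non-H gauche pairs: Cl(120°)/CH3(60°); Cl(120°)/Et(180°); CHO(240°)/Et(180°); CHO(240°)/OCH3(300°) — 4 interactions.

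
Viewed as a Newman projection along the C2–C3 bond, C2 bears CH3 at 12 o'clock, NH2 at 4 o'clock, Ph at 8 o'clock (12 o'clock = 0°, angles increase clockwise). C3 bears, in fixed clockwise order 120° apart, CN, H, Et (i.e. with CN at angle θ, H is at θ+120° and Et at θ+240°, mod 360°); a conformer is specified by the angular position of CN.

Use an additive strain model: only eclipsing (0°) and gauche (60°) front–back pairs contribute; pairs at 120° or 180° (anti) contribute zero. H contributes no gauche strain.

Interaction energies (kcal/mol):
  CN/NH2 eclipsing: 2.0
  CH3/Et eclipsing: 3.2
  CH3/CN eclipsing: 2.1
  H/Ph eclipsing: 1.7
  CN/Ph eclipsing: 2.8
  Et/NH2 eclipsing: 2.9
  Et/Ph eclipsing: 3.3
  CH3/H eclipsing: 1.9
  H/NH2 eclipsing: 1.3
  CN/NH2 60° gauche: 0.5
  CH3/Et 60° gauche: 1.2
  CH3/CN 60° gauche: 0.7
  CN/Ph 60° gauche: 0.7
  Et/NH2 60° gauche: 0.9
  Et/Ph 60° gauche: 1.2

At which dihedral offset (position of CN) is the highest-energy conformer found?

CN at 0° is eclipsed. CH3 at 0° is eclipsed with CN at 0° (2.1); NH2 at 120° is eclipsed with H at 120° (1.3); Ph at 240° is eclipsed with Et at 240° (3.3). Total 6.7 kcal/mol.
CN at 60° is staggered. CH3 at 0° is gauche with CN at 60° (0.7); CH3 at 0° is gauche with Et at 300° (1.2); NH2 at 120° is gauche with CN at 60° (0.5); Ph at 240° is gauche with Et at 300° (1.2). Total 3.6 kcal/mol.
CN at 120° is eclipsed. CH3 at 0° is eclipsed with Et at 0° (3.2); NH2 at 120° is eclipsed with CN at 120° (2.0); Ph at 240° is eclipsed with H at 240° (1.7). Total 6.9 kcal/mol.
CN at 180° is staggered. CH3 at 0° is gauche with Et at 60° (1.2); NH2 at 120° is gauche with CN at 180° (0.5); NH2 at 120° is gauche with Et at 60° (0.9); Ph at 240° is gauche with CN at 180° (0.7). Total 3.3 kcal/mol.
CN at 240° is eclipsed. CH3 at 0° is eclipsed with H at 0° (1.9); NH2 at 120° is eclipsed with Et at 120° (2.9); Ph at 240° is eclipsed with CN at 240° (2.8). Total 7.6 kcal/mol.
CN at 300° is staggered. CH3 at 0° is gauche with CN at 300° (0.7); NH2 at 120° is gauche with Et at 180° (0.9); Ph at 240° is gauche with CN at 300° (0.7); Ph at 240° is gauche with Et at 180° (1.2). Total 3.5 kcal/mol.
The maximum (7.6 kcal/mol) occurs with CN at 240°.

240°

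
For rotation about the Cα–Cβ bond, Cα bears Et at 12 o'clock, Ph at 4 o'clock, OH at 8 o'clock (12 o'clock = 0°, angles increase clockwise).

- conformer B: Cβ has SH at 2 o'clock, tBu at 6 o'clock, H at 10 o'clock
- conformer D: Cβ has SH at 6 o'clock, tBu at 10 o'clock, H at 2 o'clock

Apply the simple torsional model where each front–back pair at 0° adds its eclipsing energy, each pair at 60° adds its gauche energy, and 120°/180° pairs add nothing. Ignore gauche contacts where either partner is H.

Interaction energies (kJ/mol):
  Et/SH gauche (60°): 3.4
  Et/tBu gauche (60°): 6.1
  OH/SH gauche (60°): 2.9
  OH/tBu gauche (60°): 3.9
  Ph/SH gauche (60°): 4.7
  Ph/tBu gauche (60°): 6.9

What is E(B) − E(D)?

+1.3 kJ/mol

B (staggered): Et(0°)/SH(60°) gauche 3.4; Ph(120°)/SH(60°) gauche 4.7; Ph(120°)/tBu(180°) gauche 6.9; OH(240°)/tBu(180°) gauche 3.9 → 18.9 kJ/mol.
D (staggered): Et(0°)/tBu(300°) gauche 6.1; Ph(120°)/SH(180°) gauche 4.7; OH(240°)/SH(180°) gauche 2.9; OH(240°)/tBu(300°) gauche 3.9 → 17.6 kJ/mol.
E(B) − E(D) = 18.9 − 17.6 = +1.3 kJ/mol.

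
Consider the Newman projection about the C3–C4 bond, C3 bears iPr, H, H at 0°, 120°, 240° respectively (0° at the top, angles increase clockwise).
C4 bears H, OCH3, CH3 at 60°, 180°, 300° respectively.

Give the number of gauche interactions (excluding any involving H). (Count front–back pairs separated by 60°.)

Non-H gauche pairs: iPr(0°)/CH3(300°) — 1 interaction.

1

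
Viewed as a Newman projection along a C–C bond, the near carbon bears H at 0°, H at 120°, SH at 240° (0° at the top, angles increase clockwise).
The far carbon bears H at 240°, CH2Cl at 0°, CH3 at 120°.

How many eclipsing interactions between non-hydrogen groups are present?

0

Every eclipsing pair involves H, so the count is 0.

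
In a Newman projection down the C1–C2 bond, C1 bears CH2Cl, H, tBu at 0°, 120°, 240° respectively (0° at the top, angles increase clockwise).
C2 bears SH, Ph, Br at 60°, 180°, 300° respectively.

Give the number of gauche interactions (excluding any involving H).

4

Non-H gauche pairs: CH2Cl(0°)/SH(60°); CH2Cl(0°)/Br(300°); tBu(240°)/Ph(180°); tBu(240°)/Br(300°) — 4 interactions.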